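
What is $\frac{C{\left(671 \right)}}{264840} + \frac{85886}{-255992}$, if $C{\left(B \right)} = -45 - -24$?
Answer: $- \frac{947976003}{2824871720} \approx -0.33558$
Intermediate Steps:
$C{\left(B \right)} = -21$ ($C{\left(B \right)} = -45 + 24 = -21$)
$\frac{C{\left(671 \right)}}{264840} + \frac{85886}{-255992} = - \frac{21}{264840} + \frac{85886}{-255992} = \left(-21\right) \frac{1}{264840} + 85886 \left(- \frac{1}{255992}\right) = - \frac{7}{88280} - \frac{42943}{127996} = - \frac{947976003}{2824871720}$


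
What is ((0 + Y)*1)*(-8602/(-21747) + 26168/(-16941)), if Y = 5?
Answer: -64143790/11164119 ≈ -5.7455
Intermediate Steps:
((0 + Y)*1)*(-8602/(-21747) + 26168/(-16941)) = ((0 + 5)*1)*(-8602/(-21747) + 26168/(-16941)) = (5*1)*(-8602*(-1/21747) + 26168*(-1/16941)) = 5*(782/1977 - 26168/16941) = 5*(-12828758/11164119) = -64143790/11164119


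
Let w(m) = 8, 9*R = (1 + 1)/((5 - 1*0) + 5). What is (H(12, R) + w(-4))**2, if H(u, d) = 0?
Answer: 64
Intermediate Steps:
R = 1/45 (R = ((1 + 1)/((5 - 1*0) + 5))/9 = (2/((5 + 0) + 5))/9 = (2/(5 + 5))/9 = (2/10)/9 = (2*(1/10))/9 = (1/9)*(1/5) = 1/45 ≈ 0.022222)
(H(12, R) + w(-4))**2 = (0 + 8)**2 = 8**2 = 64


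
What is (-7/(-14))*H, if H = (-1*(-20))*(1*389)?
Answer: 3890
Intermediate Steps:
H = 7780 (H = 20*389 = 7780)
(-7/(-14))*H = -7/(-14)*7780 = -7*(-1/14)*7780 = (½)*7780 = 3890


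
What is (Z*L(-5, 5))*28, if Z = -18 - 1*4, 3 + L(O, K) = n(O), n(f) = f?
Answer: 4928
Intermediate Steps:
L(O, K) = -3 + O
Z = -22 (Z = -18 - 4 = -22)
(Z*L(-5, 5))*28 = -22*(-3 - 5)*28 = -22*(-8)*28 = 176*28 = 4928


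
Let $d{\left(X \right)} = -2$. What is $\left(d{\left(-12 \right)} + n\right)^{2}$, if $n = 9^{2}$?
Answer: $6241$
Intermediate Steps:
$n = 81$
$\left(d{\left(-12 \right)} + n\right)^{2} = \left(-2 + 81\right)^{2} = 79^{2} = 6241$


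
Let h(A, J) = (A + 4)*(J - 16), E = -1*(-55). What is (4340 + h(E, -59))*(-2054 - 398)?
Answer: 208420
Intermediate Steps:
E = 55
h(A, J) = (-16 + J)*(4 + A) (h(A, J) = (4 + A)*(-16 + J) = (-16 + J)*(4 + A))
(4340 + h(E, -59))*(-2054 - 398) = (4340 + (-64 - 16*55 + 4*(-59) + 55*(-59)))*(-2054 - 398) = (4340 + (-64 - 880 - 236 - 3245))*(-2452) = (4340 - 4425)*(-2452) = -85*(-2452) = 208420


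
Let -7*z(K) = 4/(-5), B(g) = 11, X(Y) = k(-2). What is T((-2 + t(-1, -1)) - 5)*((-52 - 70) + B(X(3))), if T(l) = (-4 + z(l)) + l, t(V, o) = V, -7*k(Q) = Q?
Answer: 46176/35 ≈ 1319.3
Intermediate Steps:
k(Q) = -Q/7
X(Y) = 2/7 (X(Y) = -1/7*(-2) = 2/7)
z(K) = 4/35 (z(K) = -4/(7*(-5)) = -4*(-1)/(7*5) = -1/7*(-4/5) = 4/35)
T(l) = -136/35 + l (T(l) = (-4 + 4/35) + l = -136/35 + l)
T((-2 + t(-1, -1)) - 5)*((-52 - 70) + B(X(3))) = (-136/35 + ((-2 - 1) - 5))*((-52 - 70) + 11) = (-136/35 + (-3 - 5))*(-122 + 11) = (-136/35 - 8)*(-111) = -416/35*(-111) = 46176/35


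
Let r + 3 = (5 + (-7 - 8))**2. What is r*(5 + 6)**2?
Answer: 11737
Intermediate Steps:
r = 97 (r = -3 + (5 + (-7 - 8))**2 = -3 + (5 - 15)**2 = -3 + (-10)**2 = -3 + 100 = 97)
r*(5 + 6)**2 = 97*(5 + 6)**2 = 97*11**2 = 97*121 = 11737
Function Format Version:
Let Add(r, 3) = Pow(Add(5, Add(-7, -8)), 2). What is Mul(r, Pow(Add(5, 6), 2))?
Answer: 11737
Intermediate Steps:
r = 97 (r = Add(-3, Pow(Add(5, Add(-7, -8)), 2)) = Add(-3, Pow(Add(5, -15), 2)) = Add(-3, Pow(-10, 2)) = Add(-3, 100) = 97)
Mul(r, Pow(Add(5, 6), 2)) = Mul(97, Pow(Add(5, 6), 2)) = Mul(97, Pow(11, 2)) = Mul(97, 121) = 11737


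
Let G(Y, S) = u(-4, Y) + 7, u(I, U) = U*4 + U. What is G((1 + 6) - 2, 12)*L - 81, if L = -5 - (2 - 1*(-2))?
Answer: -369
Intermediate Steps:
L = -9 (L = -5 - (2 + 2) = -5 - 1*4 = -5 - 4 = -9)
u(I, U) = 5*U (u(I, U) = 4*U + U = 5*U)
G(Y, S) = 7 + 5*Y (G(Y, S) = 5*Y + 7 = 7 + 5*Y)
G((1 + 6) - 2, 12)*L - 81 = (7 + 5*((1 + 6) - 2))*(-9) - 81 = (7 + 5*(7 - 2))*(-9) - 81 = (7 + 5*5)*(-9) - 81 = (7 + 25)*(-9) - 81 = 32*(-9) - 81 = -288 - 81 = -369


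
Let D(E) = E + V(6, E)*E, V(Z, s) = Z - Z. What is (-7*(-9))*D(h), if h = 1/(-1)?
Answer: -63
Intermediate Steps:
V(Z, s) = 0
h = -1
D(E) = E (D(E) = E + 0*E = E + 0 = E)
(-7*(-9))*D(h) = -7*(-9)*(-1) = 63*(-1) = -63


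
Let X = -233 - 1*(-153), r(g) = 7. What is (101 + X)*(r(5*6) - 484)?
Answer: -10017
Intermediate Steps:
X = -80 (X = -233 + 153 = -80)
(101 + X)*(r(5*6) - 484) = (101 - 80)*(7 - 484) = 21*(-477) = -10017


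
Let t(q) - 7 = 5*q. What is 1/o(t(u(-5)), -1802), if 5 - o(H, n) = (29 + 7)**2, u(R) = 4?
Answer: -1/1291 ≈ -0.00077459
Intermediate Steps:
t(q) = 7 + 5*q
o(H, n) = -1291 (o(H, n) = 5 - (29 + 7)**2 = 5 - 1*36**2 = 5 - 1*1296 = 5 - 1296 = -1291)
1/o(t(u(-5)), -1802) = 1/(-1291) = -1/1291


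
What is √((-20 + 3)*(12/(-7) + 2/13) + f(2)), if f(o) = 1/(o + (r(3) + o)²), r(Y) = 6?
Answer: √957446490/6006 ≈ 5.1520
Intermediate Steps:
f(o) = 1/(o + (6 + o)²)
√((-20 + 3)*(12/(-7) + 2/13) + f(2)) = √((-20 + 3)*(12/(-7) + 2/13) + 1/(2 + (6 + 2)²)) = √(-17*(12*(-⅐) + 2*(1/13)) + 1/(2 + 8²)) = √(-17*(-12/7 + 2/13) + 1/(2 + 64)) = √(-17*(-142/91) + 1/66) = √(2414/91 + 1/66) = √(159415/6006) = √957446490/6006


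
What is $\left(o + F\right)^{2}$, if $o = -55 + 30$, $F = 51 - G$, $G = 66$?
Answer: $1600$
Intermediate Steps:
$F = -15$ ($F = 51 - 66 = -15$)
$o = -25$
$\left(o + F\right)^{2} = \left(-25 - 15\right)^{2} = \left(-40\right)^{2} = 1600$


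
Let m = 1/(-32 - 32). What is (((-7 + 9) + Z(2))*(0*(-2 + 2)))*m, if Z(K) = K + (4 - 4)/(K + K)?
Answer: 0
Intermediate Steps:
m = -1/64 (m = 1/(-64) = -1/64 ≈ -0.015625)
Z(K) = K (Z(K) = K + 0/((2*K)) = K + 0*(1/(2*K)) = K + 0 = K)
(((-7 + 9) + Z(2))*(0*(-2 + 2)))*m = (((-7 + 9) + 2)*(0*(-2 + 2)))*(-1/64) = ((2 + 2)*(0*0))*(-1/64) = (4*0)*(-1/64) = 0*(-1/64) = 0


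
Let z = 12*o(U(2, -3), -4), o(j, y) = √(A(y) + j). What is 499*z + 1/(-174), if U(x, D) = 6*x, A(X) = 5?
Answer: -1/174 + 5988*√17 ≈ 24689.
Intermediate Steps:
o(j, y) = √(5 + j)
z = 12*√17 (z = 12*√(5 + 6*2) = 12*√(5 + 12) = 12*√17 ≈ 49.477)
499*z + 1/(-174) = 499*(12*√17) + 1/(-174) = 5988*√17 - 1/174 = -1/174 + 5988*√17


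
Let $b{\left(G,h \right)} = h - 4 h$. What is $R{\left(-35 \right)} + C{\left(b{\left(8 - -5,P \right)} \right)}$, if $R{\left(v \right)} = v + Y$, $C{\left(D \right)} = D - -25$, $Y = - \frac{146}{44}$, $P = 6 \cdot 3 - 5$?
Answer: $- \frac{1151}{22} \approx -52.318$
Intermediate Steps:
$P = 13$ ($P = 18 - 5 = 13$)
$b{\left(G,h \right)} = - 3 h$
$Y = - \frac{73}{22}$ ($Y = \left(-146\right) \frac{1}{44} = - \frac{73}{22} \approx -3.3182$)
$C{\left(D \right)} = 25 + D$ ($C{\left(D \right)} = D + 25 = 25 + D$)
$R{\left(v \right)} = - \frac{73}{22} + v$ ($R{\left(v \right)} = v - \frac{73}{22} = - \frac{73}{22} + v$)
$R{\left(-35 \right)} + C{\left(b{\left(8 - -5,P \right)} \right)} = \left(- \frac{73}{22} - 35\right) + \left(25 - 39\right) = - \frac{843}{22} + \left(25 - 39\right) = - \frac{843}{22} - 14 = - \frac{1151}{22}$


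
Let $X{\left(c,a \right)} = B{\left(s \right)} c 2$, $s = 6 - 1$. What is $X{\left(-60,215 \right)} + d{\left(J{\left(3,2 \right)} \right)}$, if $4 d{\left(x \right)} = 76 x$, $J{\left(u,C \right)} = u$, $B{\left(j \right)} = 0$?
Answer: $57$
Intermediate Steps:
$s = 5$ ($s = 6 - 1 = 5$)
$d{\left(x \right)} = 19 x$ ($d{\left(x \right)} = \frac{76 x}{4} = 19 x$)
$X{\left(c,a \right)} = 0$ ($X{\left(c,a \right)} = 0 c 2 = 0 \cdot 2 = 0$)
$X{\left(-60,215 \right)} + d{\left(J{\left(3,2 \right)} \right)} = 0 + 19 \cdot 3 = 0 + 57 = 57$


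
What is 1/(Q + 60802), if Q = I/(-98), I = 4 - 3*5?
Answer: 98/5958607 ≈ 1.6447e-5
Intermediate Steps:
I = -11 (I = 4 - 15 = -11)
Q = 11/98 (Q = -11/(-98) = -1/98*(-11) = 11/98 ≈ 0.11224)
1/(Q + 60802) = 1/(11/98 + 60802) = 1/(5958607/98) = 98/5958607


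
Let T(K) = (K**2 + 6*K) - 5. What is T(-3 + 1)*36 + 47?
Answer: -421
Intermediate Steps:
T(K) = -5 + K**2 + 6*K
T(-3 + 1)*36 + 47 = (-5 + (-3 + 1)**2 + 6*(-3 + 1))*36 + 47 = (-5 + (-2)**2 + 6*(-2))*36 + 47 = (-5 + 4 - 12)*36 + 47 = -13*36 + 47 = -468 + 47 = -421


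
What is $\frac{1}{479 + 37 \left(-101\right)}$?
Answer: $- \frac{1}{3258} \approx -0.00030694$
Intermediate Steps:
$\frac{1}{479 + 37 \left(-101\right)} = \frac{1}{479 - 3737} = \frac{1}{-3258} = - \frac{1}{3258}$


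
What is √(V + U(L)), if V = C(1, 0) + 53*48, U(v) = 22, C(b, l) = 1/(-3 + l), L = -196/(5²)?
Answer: √23091/3 ≈ 50.652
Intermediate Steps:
L = -196/25 ≈ -7.8400
V = 7631/3 (V = 1/(-3 + 0) + 53*48 = 1/(-3) + 2544 = -⅓ + 2544 = 7631/3 ≈ 2543.7)
√(V + U(L)) = √(7631/3 + 22) = √(7697/3) = √23091/3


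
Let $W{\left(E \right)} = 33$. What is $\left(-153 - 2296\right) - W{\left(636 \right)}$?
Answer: $-2482$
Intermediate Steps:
$\left(-153 - 2296\right) - W{\left(636 \right)} = \left(-153 - 2296\right) - 33 = -2449 - 33 = -2482$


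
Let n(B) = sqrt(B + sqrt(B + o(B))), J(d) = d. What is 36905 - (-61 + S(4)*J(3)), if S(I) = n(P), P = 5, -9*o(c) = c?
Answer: 36966 - sqrt(45 + 6*sqrt(10)) ≈ 36958.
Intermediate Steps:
o(c) = -c/9
n(B) = sqrt(B + 2*sqrt(2)*sqrt(B)/3) (n(B) = sqrt(B + sqrt(B - B/9)) = sqrt(B + sqrt(8*B/9)) = sqrt(B + 2*sqrt(2)*sqrt(B)/3))
S(I) = sqrt(45 + 6*sqrt(10))/3 (S(I) = sqrt(9*5 + 6*sqrt(2)*sqrt(5))/3 = sqrt(45 + 6*sqrt(10))/3)
36905 - (-61 + S(4)*J(3)) = 36905 - (-61 + (sqrt(45 + 6*sqrt(10))/3)*3) = 36905 - (-61 + sqrt(45 + 6*sqrt(10))) = 36905 + (61 - sqrt(45 + 6*sqrt(10))) = 36966 - sqrt(45 + 6*sqrt(10))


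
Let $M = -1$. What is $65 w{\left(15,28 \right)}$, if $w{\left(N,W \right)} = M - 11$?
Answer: $-780$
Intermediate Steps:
$w{\left(N,W \right)} = -12$ ($w{\left(N,W \right)} = -1 - 11 = -12$)
$65 w{\left(15,28 \right)} = 65 \left(-12\right) = -780$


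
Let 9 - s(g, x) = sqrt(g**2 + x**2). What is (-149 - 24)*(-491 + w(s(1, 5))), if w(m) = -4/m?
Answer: 4678093/55 + 692*sqrt(26)/55 ≈ 85120.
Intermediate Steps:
s(g, x) = 9 - sqrt(g**2 + x**2)
(-149 - 24)*(-491 + w(s(1, 5))) = (-149 - 24)*(-491 - 4/(9 - sqrt(1**2 + 5**2))) = -173*(-491 - 4/(9 - sqrt(1 + 25))) = -173*(-491 - 4/(9 - sqrt(26))) = 84943 + 692/(9 - sqrt(26))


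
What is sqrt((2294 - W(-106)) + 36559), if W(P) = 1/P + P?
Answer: sqrt(437743430)/106 ≈ 197.38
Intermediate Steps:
W(P) = P + 1/P
sqrt((2294 - W(-106)) + 36559) = sqrt((2294 - (-106 + 1/(-106))) + 36559) = sqrt((2294 - (-106 - 1/106)) + 36559) = sqrt((2294 - 1*(-11237/106)) + 36559) = sqrt((2294 + 11237/106) + 36559) = sqrt(254401/106 + 36559) = sqrt(4129655/106) = sqrt(437743430)/106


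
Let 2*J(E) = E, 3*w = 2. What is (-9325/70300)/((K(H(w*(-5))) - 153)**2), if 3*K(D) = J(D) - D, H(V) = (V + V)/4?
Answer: -30213/5312571703 ≈ -5.6871e-6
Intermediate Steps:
w = 2/3 (w = (1/3)*2 = 2/3 ≈ 0.66667)
J(E) = E/2
H(V) = V/2 (H(V) = (2*V)*(1/4) = V/2)
K(D) = -D/6 (K(D) = (D/2 - D)/3 = (-D/2)/3 = -D/6)
(-9325/70300)/((K(H(w*(-5))) - 153)**2) = (-9325/70300)/((-(2/3)*(-5)/12 - 153)**2) = (-9325*1/70300)/((-(-10)/(12*3) - 153)**2) = -373/(2812*(-1/6*(-5/3) - 153)**2) = -373/(2812*(5/18 - 153)**2) = -373/(2812*((-2749/18)**2)) = -373/(2812*7557001/324) = -373/2812*324/7557001 = -30213/5312571703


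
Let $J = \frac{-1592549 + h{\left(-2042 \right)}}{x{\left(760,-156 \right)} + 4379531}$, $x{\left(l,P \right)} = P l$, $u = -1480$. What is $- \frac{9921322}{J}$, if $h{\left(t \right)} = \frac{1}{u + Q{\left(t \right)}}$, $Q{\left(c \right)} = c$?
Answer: $\frac{148890666869937564}{5608957579} \approx 2.6545 \cdot 10^{7}$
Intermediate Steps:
$h{\left(t \right)} = \frac{1}{-1480 + t}$
$J = - \frac{5608957579}{15007139862}$ ($J = \frac{-1592549 + \frac{1}{-1480 - 2042}}{\left(-156\right) 760 + 4379531} = \frac{-1592549 + \frac{1}{-3522}}{-118560 + 4379531} = \frac{-1592549 - \frac{1}{3522}}{4260971} = \left(- \frac{5608957579}{3522}\right) \frac{1}{4260971} = - \frac{5608957579}{15007139862} \approx -0.37375$)
$- \frac{9921322}{J} = - \frac{9921322}{- \frac{5608957579}{15007139862}} = \left(-9921322\right) \left(- \frac{15007139862}{5608957579}\right) = \frac{148890666869937564}{5608957579}$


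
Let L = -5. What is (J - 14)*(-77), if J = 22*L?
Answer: 9548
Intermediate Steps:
J = -110 (J = 22*(-5) = -110)
(J - 14)*(-77) = (-110 - 14)*(-77) = -124*(-77) = 9548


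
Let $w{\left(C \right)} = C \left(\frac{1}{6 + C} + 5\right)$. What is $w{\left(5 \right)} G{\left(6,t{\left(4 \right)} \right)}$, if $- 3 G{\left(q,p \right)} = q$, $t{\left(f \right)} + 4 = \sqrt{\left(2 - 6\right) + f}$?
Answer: $- \frac{560}{11} \approx -50.909$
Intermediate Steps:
$t{\left(f \right)} = -4 + \sqrt{-4 + f}$ ($t{\left(f \right)} = -4 + \sqrt{\left(2 - 6\right) + f} = -4 + \sqrt{-4 + f}$)
$G{\left(q,p \right)} = - \frac{q}{3}$
$w{\left(C \right)} = C \left(5 + \frac{1}{6 + C}\right)$
$w{\left(5 \right)} G{\left(6,t{\left(4 \right)} \right)} = \frac{5 \left(31 + 5 \cdot 5\right)}{6 + 5} \left(\left(- \frac{1}{3}\right) 6\right) = \frac{5 \left(31 + 25\right)}{11} \left(-2\right) = 5 \cdot \frac{1}{11} \cdot 56 \left(-2\right) = \frac{280}{11} \left(-2\right) = - \frac{560}{11}$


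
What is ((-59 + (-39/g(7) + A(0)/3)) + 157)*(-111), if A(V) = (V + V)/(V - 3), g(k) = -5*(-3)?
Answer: -52947/5 ≈ -10589.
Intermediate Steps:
g(k) = 15
A(V) = 2*V/(-3 + V) (A(V) = (2*V)/(-3 + V) = 2*V/(-3 + V))
((-59 + (-39/g(7) + A(0)/3)) + 157)*(-111) = ((-59 + (-39/15 + (2*0/(-3 + 0))/3)) + 157)*(-111) = ((-59 + (-39*1/15 + (2*0/(-3))*(⅓))) + 157)*(-111) = ((-59 + (-13/5 + (2*0*(-⅓))*(⅓))) + 157)*(-111) = ((-59 + (-13/5 + 0*(⅓))) + 157)*(-111) = ((-59 + (-13/5 + 0)) + 157)*(-111) = ((-59 - 13/5) + 157)*(-111) = (-308/5 + 157)*(-111) = (477/5)*(-111) = -52947/5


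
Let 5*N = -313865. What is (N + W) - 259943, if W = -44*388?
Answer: -339788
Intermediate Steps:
N = -62773 (N = (⅕)*(-313865) = -62773)
W = -17072
(N + W) - 259943 = (-62773 - 17072) - 259943 = -79845 - 259943 = -339788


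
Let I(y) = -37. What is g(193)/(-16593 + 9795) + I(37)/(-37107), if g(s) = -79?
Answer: 1060993/84084462 ≈ 0.012618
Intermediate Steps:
g(193)/(-16593 + 9795) + I(37)/(-37107) = -79/(-16593 + 9795) - 37/(-37107) = -79/(-6798) - 37*(-1/37107) = -79*(-1/6798) + 37/37107 = 79/6798 + 37/37107 = 1060993/84084462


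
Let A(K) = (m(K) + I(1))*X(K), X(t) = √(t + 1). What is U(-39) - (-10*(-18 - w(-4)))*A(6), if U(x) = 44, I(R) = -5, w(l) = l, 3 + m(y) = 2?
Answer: 44 + 840*√7 ≈ 2266.4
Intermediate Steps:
m(y) = -1 (m(y) = -3 + 2 = -1)
X(t) = √(1 + t)
A(K) = -6*√(1 + K) (A(K) = (-1 - 5)*√(1 + K) = -6*√(1 + K))
U(-39) - (-10*(-18 - w(-4)))*A(6) = 44 - (-10*(-18 - 1*(-4)))*(-6*√(1 + 6)) = 44 - (-10*(-18 + 4))*(-6*√7) = 44 - (-10*(-14))*(-6*√7) = 44 - 140*(-6*√7) = 44 - (-840)*√7 = 44 + 840*√7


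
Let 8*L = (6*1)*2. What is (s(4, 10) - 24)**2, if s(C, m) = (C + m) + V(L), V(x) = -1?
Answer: 121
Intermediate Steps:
L = 3/2 (L = ((6*1)*2)/8 = (6*2)/8 = (1/8)*12 = 3/2 ≈ 1.5000)
s(C, m) = -1 + C + m (s(C, m) = (C + m) - 1 = -1 + C + m)
(s(4, 10) - 24)**2 = ((-1 + 4 + 10) - 24)**2 = (13 - 24)**2 = (-11)**2 = 121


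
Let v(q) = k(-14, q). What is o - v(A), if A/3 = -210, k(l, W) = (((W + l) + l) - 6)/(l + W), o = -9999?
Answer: -1610005/161 ≈ -10000.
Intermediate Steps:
k(l, W) = (-6 + W + 2*l)/(W + l) (k(l, W) = ((W + 2*l) - 6)/(W + l) = (-6 + W + 2*l)/(W + l))
A = -630 (A = 3*(-210) = -630)
v(q) = (-34 + q)/(-14 + q) (v(q) = (-6 + q + 2*(-14))/(q - 14) = (-6 + q - 28)/(-14 + q) = (-34 + q)/(-14 + q))
o - v(A) = -9999 - (-34 - 630)/(-14 - 630) = -9999 - (-664)/(-644) = -9999 - (-1)*(-664)/644 = -9999 - 1*166/161 = -9999 - 166/161 = -1610005/161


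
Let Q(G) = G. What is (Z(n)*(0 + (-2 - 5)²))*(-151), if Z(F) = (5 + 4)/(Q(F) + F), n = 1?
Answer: -66591/2 ≈ -33296.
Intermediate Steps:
Z(F) = 9/(2*F) (Z(F) = (5 + 4)/(F + F) = 9/((2*F)) = 9*(1/(2*F)) = 9/(2*F))
(Z(n)*(0 + (-2 - 5)²))*(-151) = (((9/2)/1)*(0 + (-2 - 5)²))*(-151) = (((9/2)*1)*(0 + (-7)²))*(-151) = (9*(0 + 49)/2)*(-151) = ((9/2)*49)*(-151) = (441/2)*(-151) = -66591/2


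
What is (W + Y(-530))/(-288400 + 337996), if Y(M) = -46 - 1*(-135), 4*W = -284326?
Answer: -141985/99192 ≈ -1.4314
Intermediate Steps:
W = -142163/2 (W = (¼)*(-284326) = -142163/2 ≈ -71082.)
Y(M) = 89 (Y(M) = -46 + 135 = 89)
(W + Y(-530))/(-288400 + 337996) = (-142163/2 + 89)/(-288400 + 337996) = -141985/2/49596 = -141985/2*1/49596 = -141985/99192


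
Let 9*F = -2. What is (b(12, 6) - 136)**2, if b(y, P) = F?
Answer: 1503076/81 ≈ 18557.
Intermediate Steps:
F = -2/9 (F = (1/9)*(-2) = -2/9 ≈ -0.22222)
b(y, P) = -2/9
(b(12, 6) - 136)**2 = (-2/9 - 136)**2 = (-1226/9)**2 = 1503076/81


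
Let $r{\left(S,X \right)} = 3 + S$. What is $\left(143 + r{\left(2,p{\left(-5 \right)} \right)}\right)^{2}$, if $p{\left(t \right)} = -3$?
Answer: $21904$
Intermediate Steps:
$\left(143 + r{\left(2,p{\left(-5 \right)} \right)}\right)^{2} = \left(143 + \left(3 + 2\right)\right)^{2} = \left(143 + 5\right)^{2} = 148^{2} = 21904$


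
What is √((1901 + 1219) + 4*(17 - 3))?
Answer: 2*√794 ≈ 56.356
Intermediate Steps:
√((1901 + 1219) + 4*(17 - 3)) = √(3120 + 4*14) = √(3120 + 56) = √3176 = 2*√794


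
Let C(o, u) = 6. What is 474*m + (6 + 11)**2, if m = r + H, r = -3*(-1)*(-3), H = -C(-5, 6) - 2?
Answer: -7769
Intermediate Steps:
H = -8 (H = -1*6 - 2 = -6 - 2 = -8)
r = -9 (r = 3*(-3) = -9)
m = -17 (m = -9 - 8 = -17)
474*m + (6 + 11)**2 = 474*(-17) + (6 + 11)**2 = -8058 + 17**2 = -8058 + 289 = -7769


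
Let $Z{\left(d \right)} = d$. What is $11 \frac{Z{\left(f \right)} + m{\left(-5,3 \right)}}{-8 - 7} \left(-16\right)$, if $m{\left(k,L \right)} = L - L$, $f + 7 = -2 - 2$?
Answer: $- \frac{1936}{15} \approx -129.07$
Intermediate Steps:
$f = -11$ ($f = -7 - 4 = -11$)
$m{\left(k,L \right)} = 0$
$11 \frac{Z{\left(f \right)} + m{\left(-5,3 \right)}}{-8 - 7} \left(-16\right) = 11 \frac{-11 + 0}{-8 - 7} \left(-16\right) = 11 \left(- \frac{11}{-15}\right) \left(-16\right) = 11 \left(\left(-11\right) \left(- \frac{1}{15}\right)\right) \left(-16\right) = 11 \cdot \frac{11}{15} \left(-16\right) = \frac{121}{15} \left(-16\right) = - \frac{1936}{15}$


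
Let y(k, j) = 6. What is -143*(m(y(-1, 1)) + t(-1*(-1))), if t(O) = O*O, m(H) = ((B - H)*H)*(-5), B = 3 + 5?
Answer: 8437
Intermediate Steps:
B = 8
m(H) = -5*H*(8 - H) (m(H) = ((8 - H)*H)*(-5) = (H*(8 - H))*(-5) = -5*H*(8 - H))
t(O) = O**2
-143*(m(y(-1, 1)) + t(-1*(-1))) = -143*(5*6*(-8 + 6) + (-1*(-1))**2) = -143*(5*6*(-2) + 1**2) = -143*(-60 + 1) = -143*(-59) = 8437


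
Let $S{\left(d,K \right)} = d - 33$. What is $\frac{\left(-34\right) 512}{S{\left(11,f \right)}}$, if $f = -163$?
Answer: $\frac{8704}{11} \approx 791.27$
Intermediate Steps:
$S{\left(d,K \right)} = -33 + d$ ($S{\left(d,K \right)} = d - 33 = -33 + d$)
$\frac{\left(-34\right) 512}{S{\left(11,f \right)}} = \frac{\left(-34\right) 512}{-33 + 11} = - \frac{17408}{-22} = \left(-17408\right) \left(- \frac{1}{22}\right) = \frac{8704}{11}$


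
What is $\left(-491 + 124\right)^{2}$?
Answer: $134689$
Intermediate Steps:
$\left(-491 + 124\right)^{2} = \left(-367\right)^{2} = 134689$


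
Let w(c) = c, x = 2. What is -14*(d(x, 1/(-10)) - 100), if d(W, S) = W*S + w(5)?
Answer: 6664/5 ≈ 1332.8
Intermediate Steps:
d(W, S) = 5 + S*W (d(W, S) = W*S + 5 = S*W + 5 = 5 + S*W)
-14*(d(x, 1/(-10)) - 100) = -14*((5 + 2/(-10)) - 100) = -14*((5 - ⅒*2) - 100) = -14*((5 - ⅕) - 100) = -14*(24/5 - 100) = -14*(-476/5) = 6664/5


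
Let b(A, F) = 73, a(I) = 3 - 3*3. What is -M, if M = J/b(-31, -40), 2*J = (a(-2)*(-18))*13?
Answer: -702/73 ≈ -9.6164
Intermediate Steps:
a(I) = -6 (a(I) = 3 - 9 = -6)
J = 702 (J = (-6*(-18)*13)/2 = (108*13)/2 = (½)*1404 = 702)
M = 702/73 ≈ 9.6164
-M = -1*702/73 = -702/73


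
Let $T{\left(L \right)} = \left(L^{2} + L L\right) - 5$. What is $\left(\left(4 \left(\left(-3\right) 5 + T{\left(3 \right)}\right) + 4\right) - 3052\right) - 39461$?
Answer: $-42517$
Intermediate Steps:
$T{\left(L \right)} = -5 + 2 L^{2}$ ($T{\left(L \right)} = \left(L^{2} + L^{2}\right) - 5 = 2 L^{2} - 5 = -5 + 2 L^{2}$)
$\left(\left(4 \left(\left(-3\right) 5 + T{\left(3 \right)}\right) + 4\right) - 3052\right) - 39461 = \left(\left(4 \left(\left(-3\right) 5 - \left(5 - 2 \cdot 3^{2}\right)\right) + 4\right) - 3052\right) - 39461 = \left(\left(4 \left(-15 + \left(-5 + 2 \cdot 9\right)\right) + 4\right) - 3052\right) - 39461 = \left(\left(4 \left(-15 + \left(-5 + 18\right)\right) + 4\right) - 3052\right) - 39461 = \left(\left(4 \left(-15 + 13\right) + 4\right) - 3052\right) - 39461 = \left(\left(4 \left(-2\right) + 4\right) - 3052\right) - 39461 = \left(\left(-8 + 4\right) - 3052\right) - 39461 = \left(-4 - 3052\right) - 39461 = -3056 - 39461 = -42517$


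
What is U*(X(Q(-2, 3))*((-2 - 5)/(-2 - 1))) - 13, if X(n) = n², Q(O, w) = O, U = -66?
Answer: -629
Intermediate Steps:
U*(X(Q(-2, 3))*((-2 - 5)/(-2 - 1))) - 13 = -66*(-2)²*(-2 - 5)/(-2 - 1) - 13 = -264*(-7/(-3)) - 13 = -264*(-7*(-⅓)) - 13 = -264*7/3 - 13 = -66*28/3 - 13 = -616 - 13 = -629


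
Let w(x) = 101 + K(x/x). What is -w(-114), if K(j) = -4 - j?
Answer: -96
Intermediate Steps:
w(x) = 96 (w(x) = 101 + (-4 - x/x) = 101 + (-4 - 1*1) = 101 + (-4 - 1) = 101 - 5 = 96)
-w(-114) = -1*96 = -96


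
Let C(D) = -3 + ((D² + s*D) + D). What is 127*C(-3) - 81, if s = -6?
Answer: 2586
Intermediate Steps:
C(D) = -3 + D² - 5*D (C(D) = -3 + ((D² - 6*D) + D) = -3 + (D² - 5*D) = -3 + D² - 5*D)
127*C(-3) - 81 = 127*(-3 + (-3)² - 5*(-3)) - 81 = 127*(-3 + 9 + 15) - 81 = 127*21 - 81 = 2667 - 81 = 2586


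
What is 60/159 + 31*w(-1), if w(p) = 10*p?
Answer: -16410/53 ≈ -309.62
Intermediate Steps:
60/159 + 31*w(-1) = 60/159 + 31*(10*(-1)) = 60*(1/159) + 31*(-10) = 20/53 - 310 = -16410/53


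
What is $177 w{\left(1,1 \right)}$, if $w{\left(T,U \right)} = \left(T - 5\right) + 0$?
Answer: $-708$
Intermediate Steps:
$w{\left(T,U \right)} = -5 + T$ ($w{\left(T,U \right)} = \left(-5 + T\right) + 0 = -5 + T$)
$177 w{\left(1,1 \right)} = 177 \left(-5 + 1\right) = 177 \left(-4\right) = -708$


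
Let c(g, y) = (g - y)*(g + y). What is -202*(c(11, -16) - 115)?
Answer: 50500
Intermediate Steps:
c(g, y) = (g + y)*(g - y)
-202*(c(11, -16) - 115) = -202*((11**2 - 1*(-16)**2) - 115) = -202*((121 - 1*256) - 115) = -202*((121 - 256) - 115) = -202*(-135 - 115) = -202*(-250) = 50500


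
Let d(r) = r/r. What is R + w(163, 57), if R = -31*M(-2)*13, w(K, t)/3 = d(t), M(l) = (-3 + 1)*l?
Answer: -1609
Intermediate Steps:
M(l) = -2*l
d(r) = 1
w(K, t) = 3 (w(K, t) = 3*1 = 3)
R = -1612 (R = -(-62)*(-2)*13 = -31*4*13 = -124*13 = -1612)
R + w(163, 57) = -1612 + 3 = -1609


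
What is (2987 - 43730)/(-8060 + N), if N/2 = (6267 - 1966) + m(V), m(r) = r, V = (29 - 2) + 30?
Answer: -40743/656 ≈ -62.108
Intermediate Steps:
V = 57 (V = 27 + 30 = 57)
N = 8716 (N = 2*((6267 - 1966) + 57) = 2*(4301 + 57) = 2*4358 = 8716)
(2987 - 43730)/(-8060 + N) = (2987 - 43730)/(-8060 + 8716) = -40743/656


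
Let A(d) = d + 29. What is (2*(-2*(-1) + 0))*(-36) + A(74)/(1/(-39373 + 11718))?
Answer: -2848609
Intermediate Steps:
A(d) = 29 + d
(2*(-2*(-1) + 0))*(-36) + A(74)/(1/(-39373 + 11718)) = (2*(-2*(-1) + 0))*(-36) + (29 + 74)/(1/(-39373 + 11718)) = (2*(2 + 0))*(-36) + 103/(1/(-27655)) = (2*2)*(-36) + 103/(-1/27655) = 4*(-36) + 103*(-27655) = -144 - 2848465 = -2848609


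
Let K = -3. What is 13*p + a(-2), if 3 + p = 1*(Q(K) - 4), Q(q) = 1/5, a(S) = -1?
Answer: -447/5 ≈ -89.400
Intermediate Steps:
Q(q) = ⅕ (Q(q) = 1*(⅕) = ⅕)
p = -34/5 (p = -3 + 1*(⅕ - 4) = -3 + 1*(-19/5) = -3 - 19/5 = -34/5 ≈ -6.8000)
13*p + a(-2) = 13*(-34/5) - 1 = -442/5 - 1 = -447/5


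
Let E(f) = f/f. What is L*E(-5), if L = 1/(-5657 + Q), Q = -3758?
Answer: -1/9415 ≈ -0.00010621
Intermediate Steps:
E(f) = 1
L = -1/9415 (L = 1/(-5657 - 3758) = 1/(-9415) = -1/9415 ≈ -0.00010621)
L*E(-5) = -1/9415*1 = -1/9415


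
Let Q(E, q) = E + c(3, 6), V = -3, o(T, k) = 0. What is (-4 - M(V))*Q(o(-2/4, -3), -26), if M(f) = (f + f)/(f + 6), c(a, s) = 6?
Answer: -12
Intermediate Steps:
M(f) = 2*f/(6 + f) (M(f) = (2*f)/(6 + f) = 2*f/(6 + f))
Q(E, q) = 6 + E (Q(E, q) = E + 6 = 6 + E)
(-4 - M(V))*Q(o(-2/4, -3), -26) = (-4 - 2*(-3)/(6 - 3))*(6 + 0) = (-4 - 2*(-3)/3)*6 = (-4 - 1*(-2))*6 = (-4 + 2)*6 = -2*6 = -12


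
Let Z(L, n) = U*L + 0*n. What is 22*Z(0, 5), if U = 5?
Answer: 0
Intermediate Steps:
Z(L, n) = 5*L (Z(L, n) = 5*L + 0*n = 5*L + 0 = 5*L)
22*Z(0, 5) = 22*(5*0) = 22*0 = 0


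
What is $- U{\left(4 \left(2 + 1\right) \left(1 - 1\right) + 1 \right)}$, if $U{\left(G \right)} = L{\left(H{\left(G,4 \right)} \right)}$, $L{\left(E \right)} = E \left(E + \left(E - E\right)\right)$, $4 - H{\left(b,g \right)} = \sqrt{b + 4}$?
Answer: $-21 + 8 \sqrt{5} \approx -3.1115$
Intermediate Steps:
$H{\left(b,g \right)} = 4 - \sqrt{4 + b}$ ($H{\left(b,g \right)} = 4 - \sqrt{b + 4} = 4 - \sqrt{4 + b}$)
$L{\left(E \right)} = E^{2}$ ($L{\left(E \right)} = E \left(E + 0\right) = E E = E^{2}$)
$U{\left(G \right)} = \left(4 - \sqrt{4 + G}\right)^{2}$
$- U{\left(4 \left(2 + 1\right) \left(1 - 1\right) + 1 \right)} = - \left(-4 + \sqrt{4 + \left(4 \left(2 + 1\right) \left(1 - 1\right) + 1\right)}\right)^{2} = - \left(-4 + \sqrt{4 + \left(4 \cdot 3 \cdot 0 + 1\right)}\right)^{2} = - \left(-4 + \sqrt{4 + \left(12 \cdot 0 + 1\right)}\right)^{2} = - \left(-4 + \sqrt{4 + \left(0 + 1\right)}\right)^{2} = - \left(-4 + \sqrt{4 + 1}\right)^{2} = - \left(-4 + \sqrt{5}\right)^{2}$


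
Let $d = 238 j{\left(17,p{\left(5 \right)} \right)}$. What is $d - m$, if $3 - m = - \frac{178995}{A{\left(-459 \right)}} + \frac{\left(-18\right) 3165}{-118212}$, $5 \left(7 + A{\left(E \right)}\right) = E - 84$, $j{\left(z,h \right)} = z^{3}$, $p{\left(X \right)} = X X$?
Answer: $\frac{3333309721639}{2846939} \approx 1.1708 \cdot 10^{6}$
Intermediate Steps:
$p{\left(X \right)} = X^{2}$
$d = 1169294$ ($d = 238 \cdot 17^{3} = 238 \cdot 4913 = 1169294$)
$A{\left(E \right)} = - \frac{119}{5} + \frac{E}{5}$ ($A{\left(E \right)} = -7 + \frac{E - 84}{5} = -7 + \frac{-84 + E}{5} = -7 + \left(- \frac{84}{5} + \frac{E}{5}\right) = - \frac{119}{5} + \frac{E}{5}$)
$m = - \frac{4401030573}{2846939}$ ($m = 3 - \left(- \frac{178995}{- \frac{119}{5} + \frac{1}{5} \left(-459\right)} + \frac{\left(-18\right) 3165}{-118212}\right) = 3 - \left(- \frac{178995}{- \frac{119}{5} - \frac{459}{5}} - - \frac{9495}{19702}\right) = 3 - \left(- \frac{178995}{- \frac{578}{5}} + \frac{9495}{19702}\right) = 3 - \left(\left(-178995\right) \left(- \frac{5}{578}\right) + \frac{9495}{19702}\right) = 3 - \left(\frac{894975}{578} + \frac{9495}{19702}\right) = 3 - \frac{4409571390}{2846939} = - \frac{4401030573}{2846939} \approx -1545.9$)
$d - m = 1169294 - - \frac{4401030573}{2846939} = 1169294 + \frac{4401030573}{2846939} = \frac{3333309721639}{2846939}$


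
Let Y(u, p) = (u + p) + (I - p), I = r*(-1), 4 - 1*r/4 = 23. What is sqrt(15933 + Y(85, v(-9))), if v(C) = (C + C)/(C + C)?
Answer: sqrt(16094) ≈ 126.86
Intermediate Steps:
v(C) = 1 (v(C) = (2*C)/((2*C)) = (2*C)*(1/(2*C)) = 1)
r = -76 (r = 16 - 4*23 = 16 - 92 = -76)
I = 76 (I = -76*(-1) = 76)
Y(u, p) = 76 + u (Y(u, p) = (u + p) + (76 - p) = (p + u) + (76 - p) = 76 + u)
sqrt(15933 + Y(85, v(-9))) = sqrt(15933 + (76 + 85)) = sqrt(15933 + 161) = sqrt(16094)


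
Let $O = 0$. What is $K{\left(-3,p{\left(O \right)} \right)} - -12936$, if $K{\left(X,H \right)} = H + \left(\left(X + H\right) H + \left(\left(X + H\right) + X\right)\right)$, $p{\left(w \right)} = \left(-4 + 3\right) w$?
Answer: $12930$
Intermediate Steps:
$p{\left(w \right)} = - w$
$K{\left(X,H \right)} = 2 H + 2 X + H \left(H + X\right)$ ($K{\left(X,H \right)} = H + \left(\left(H + X\right) H + \left(\left(H + X\right) + X\right)\right) = H + \left(H \left(H + X\right) + \left(H + 2 X\right)\right) = H + \left(H + 2 X + H \left(H + X\right)\right) = 2 H + 2 X + H \left(H + X\right)$)
$K{\left(-3,p{\left(O \right)} \right)} - -12936 = \left(\left(\left(-1\right) 0\right)^{2} + 2 \left(\left(-1\right) 0\right) + 2 \left(-3\right) + \left(-1\right) 0 \left(-3\right)\right) - -12936 = \left(0^{2} + 2 \cdot 0 - 6 + 0 \left(-3\right)\right) + 12936 = \left(0 + 0 - 6 + 0\right) + 12936 = -6 + 12936 = 12930$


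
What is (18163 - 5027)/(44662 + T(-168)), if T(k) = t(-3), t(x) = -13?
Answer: 13136/44649 ≈ 0.29421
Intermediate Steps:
T(k) = -13
(18163 - 5027)/(44662 + T(-168)) = (18163 - 5027)/(44662 - 13) = 13136/44649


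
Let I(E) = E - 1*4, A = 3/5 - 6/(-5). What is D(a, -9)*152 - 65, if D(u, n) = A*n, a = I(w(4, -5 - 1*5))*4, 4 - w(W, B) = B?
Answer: -12637/5 ≈ -2527.4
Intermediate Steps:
w(W, B) = 4 - B
A = 9/5 (A = 3*(⅕) - 6*(-⅕) = ⅗ + 6/5 = 9/5 ≈ 1.8000)
I(E) = -4 + E (I(E) = E - 4 = -4 + E)
a = 40 (a = (-4 + (4 - (-5 - 1*5)))*4 = (-4 + (4 - (-5 - 5)))*4 = (-4 + (4 - 1*(-10)))*4 = (-4 + (4 + 10))*4 = (-4 + 14)*4 = 10*4 = 40)
D(u, n) = 9*n/5
D(a, -9)*152 - 65 = ((9/5)*(-9))*152 - 65 = -81/5*152 - 65 = -12312/5 - 65 = -12637/5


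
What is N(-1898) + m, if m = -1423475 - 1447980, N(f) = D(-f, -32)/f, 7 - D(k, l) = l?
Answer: -419232433/146 ≈ -2.8715e+6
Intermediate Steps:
D(k, l) = 7 - l
N(f) = 39/f (N(f) = (7 - 1*(-32))/f = (7 + 32)/f = 39/f)
m = -2871455
N(-1898) + m = 39/(-1898) - 2871455 = 39*(-1/1898) - 2871455 = -3/146 - 2871455 = -419232433/146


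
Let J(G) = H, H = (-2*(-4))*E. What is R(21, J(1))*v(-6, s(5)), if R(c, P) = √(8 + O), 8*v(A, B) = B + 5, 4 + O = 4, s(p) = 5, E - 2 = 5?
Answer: 5*√2/2 ≈ 3.5355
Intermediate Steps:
E = 7 (E = 2 + 5 = 7)
H = 56 (H = -2*(-4)*7 = 8*7 = 56)
O = 0 (O = -4 + 4 = 0)
v(A, B) = 5/8 + B/8 (v(A, B) = (B + 5)/8 = (5 + B)/8 = 5/8 + B/8)
J(G) = 56
R(c, P) = 2*√2 (R(c, P) = √(8 + 0) = √8 = 2*√2)
R(21, J(1))*v(-6, s(5)) = (2*√2)*(5/8 + (⅛)*5) = (2*√2)*(5/8 + 5/8) = (2*√2)*(5/4) = 5*√2/2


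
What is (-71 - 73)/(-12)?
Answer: 12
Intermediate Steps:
(-71 - 73)/(-12) = -144*(-1/12) = 12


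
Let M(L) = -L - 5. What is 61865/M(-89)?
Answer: 61865/84 ≈ 736.49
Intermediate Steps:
M(L) = -5 - L
61865/M(-89) = 61865/(-5 - 1*(-89)) = 61865/(-5 + 89) = 61865/84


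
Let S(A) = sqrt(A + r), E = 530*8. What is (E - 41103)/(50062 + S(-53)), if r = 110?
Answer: -1845435506/2506203787 + 36863*sqrt(57)/2506203787 ≈ -0.73624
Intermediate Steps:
E = 4240
S(A) = sqrt(110 + A) (S(A) = sqrt(A + 110) = sqrt(110 + A))
(E - 41103)/(50062 + S(-53)) = (4240 - 41103)/(50062 + sqrt(110 - 53)) = -36863/(50062 + sqrt(57))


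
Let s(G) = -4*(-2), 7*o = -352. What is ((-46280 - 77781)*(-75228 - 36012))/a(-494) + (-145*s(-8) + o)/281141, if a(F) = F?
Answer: -13579647208305924/486092789 ≈ -2.7936e+7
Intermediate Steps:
o = -352/7 (o = (⅐)*(-352) = -352/7 ≈ -50.286)
s(G) = 8
((-46280 - 77781)*(-75228 - 36012))/a(-494) + (-145*s(-8) + o)/281141 = ((-46280 - 77781)*(-75228 - 36012))/(-494) + (-145*8 - 352/7)/281141 = -124061*(-111240)*(-1/494) + (-1160 - 352/7)*(1/281141) = 13800545640*(-1/494) - 8472/7*1/281141 = -6900272820/247 - 8472/1967987 = -13579647208305924/486092789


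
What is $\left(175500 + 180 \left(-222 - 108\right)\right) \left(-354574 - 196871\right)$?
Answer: $-64022764500$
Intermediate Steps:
$\left(175500 + 180 \left(-222 - 108\right)\right) \left(-354574 - 196871\right) = \left(175500 + 180 \left(-330\right)\right) \left(-551445\right) = \left(175500 - 59400\right) \left(-551445\right) = 116100 \left(-551445\right) = -64022764500$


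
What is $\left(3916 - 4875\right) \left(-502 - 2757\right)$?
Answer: $3125381$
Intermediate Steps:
$\left(3916 - 4875\right) \left(-502 - 2757\right) = \left(-959\right) \left(-3259\right) = 3125381$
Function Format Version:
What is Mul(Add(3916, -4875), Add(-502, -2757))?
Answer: 3125381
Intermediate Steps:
Mul(Add(3916, -4875), Add(-502, -2757)) = Mul(-959, -3259) = 3125381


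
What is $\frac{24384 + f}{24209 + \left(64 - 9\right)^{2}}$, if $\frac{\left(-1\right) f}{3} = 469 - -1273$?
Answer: $\frac{3193}{4539} \approx 0.70346$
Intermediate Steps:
$f = -5226$ ($f = - 3 \left(469 - -1273\right) = - 3 \left(469 + 1273\right) = \left(-3\right) 1742 = -5226$)
$\frac{24384 + f}{24209 + \left(64 - 9\right)^{2}} = \frac{24384 - 5226}{24209 + \left(64 - 9\right)^{2}} = \frac{19158}{24209 + 55^{2}} = \frac{19158}{24209 + 3025} = \frac{19158}{27234} = 19158 \cdot \frac{1}{27234} = \frac{3193}{4539}$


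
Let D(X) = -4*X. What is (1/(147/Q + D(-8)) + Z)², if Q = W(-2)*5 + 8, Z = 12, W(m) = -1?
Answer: 946729/6561 ≈ 144.30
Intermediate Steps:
Q = 3 (Q = -1*5 + 8 = -5 + 8 = 3)
(1/(147/Q + D(-8)) + Z)² = (1/(147/3 - 4*(-8)) + 12)² = (1/(147*(⅓) + 32) + 12)² = (1/(49 + 32) + 12)² = (1/81 + 12)² = (973/81)² = 946729/6561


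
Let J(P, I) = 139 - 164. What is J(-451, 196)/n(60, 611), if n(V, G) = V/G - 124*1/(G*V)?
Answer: -229125/869 ≈ -263.67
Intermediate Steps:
J(P, I) = -25
n(V, G) = V/G - 124/(G*V)
J(-451, 196)/n(60, 611) = -25*36660/(-124 + 60²) = -25*36660/(-124 + 3600) = -25/((1/611)*(1/60)*3476) = -25/869/9165 = -25*9165/869 = -229125/869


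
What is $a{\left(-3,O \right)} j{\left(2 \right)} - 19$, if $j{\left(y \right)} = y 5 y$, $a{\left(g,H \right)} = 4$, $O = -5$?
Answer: $61$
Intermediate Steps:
$j{\left(y \right)} = 5 y^{2}$ ($j{\left(y \right)} = 5 y y = 5 y^{2}$)
$a{\left(-3,O \right)} j{\left(2 \right)} - 19 = 4 \cdot 5 \cdot 2^{2} - 19 = 4 \cdot 5 \cdot 4 - 19 = 4 \cdot 20 - 19 = 80 - 19 = 61$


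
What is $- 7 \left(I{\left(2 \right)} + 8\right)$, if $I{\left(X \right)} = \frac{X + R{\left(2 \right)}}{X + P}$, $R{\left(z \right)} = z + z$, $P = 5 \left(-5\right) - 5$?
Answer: $- \frac{109}{2} \approx -54.5$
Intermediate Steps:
$P = -30$ ($P = -25 - 5 = -30$)
$R{\left(z \right)} = 2 z$
$I{\left(X \right)} = \frac{4 + X}{-30 + X}$ ($I{\left(X \right)} = \frac{X + 2 \cdot 2}{X - 30} = \frac{X + 4}{-30 + X} = \frac{4 + X}{-30 + X}$)
$- 7 \left(I{\left(2 \right)} + 8\right) = - 7 \left(\frac{4 + 2}{-30 + 2} + 8\right) = - 7 \left(\frac{1}{-28} \cdot 6 + 8\right) = - 7 \left(\left(- \frac{1}{28}\right) 6 + 8\right) = - 7 \left(- \frac{3}{14} + 8\right) = \left(-7\right) \frac{109}{14} = - \frac{109}{2}$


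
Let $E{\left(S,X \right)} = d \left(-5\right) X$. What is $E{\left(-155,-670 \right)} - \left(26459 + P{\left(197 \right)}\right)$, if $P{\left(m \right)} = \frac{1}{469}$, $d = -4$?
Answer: $- \frac{18693872}{469} \approx -39859.0$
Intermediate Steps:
$E{\left(S,X \right)} = 20 X$ ($E{\left(S,X \right)} = \left(-4\right) \left(-5\right) X = 20 X$)
$P{\left(m \right)} = \frac{1}{469}$
$E{\left(-155,-670 \right)} - \left(26459 + P{\left(197 \right)}\right) = 20 \left(-670\right) - \left(26459 + \frac{1}{469}\right) = -13400 - \frac{12409272}{469} = - \frac{18693872}{469}$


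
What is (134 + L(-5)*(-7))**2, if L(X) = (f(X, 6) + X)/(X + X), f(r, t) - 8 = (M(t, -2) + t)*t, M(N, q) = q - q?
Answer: 2601769/100 ≈ 26018.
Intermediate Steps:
M(N, q) = 0
f(r, t) = 8 + t**2 (f(r, t) = 8 + (0 + t)*t = 8 + t*t = 8 + t**2)
L(X) = (44 + X)/(2*X) (L(X) = ((8 + 6**2) + X)/(X + X) = ((8 + 36) + X)/((2*X)) = (44 + X)*(1/(2*X)) = (44 + X)/(2*X))
(134 + L(-5)*(-7))**2 = (134 + ((1/2)*(44 - 5)/(-5))*(-7))**2 = (134 + ((1/2)*(-1/5)*39)*(-7))**2 = (134 - 39/10*(-7))**2 = (134 + 273/10)**2 = (1613/10)**2 = 2601769/100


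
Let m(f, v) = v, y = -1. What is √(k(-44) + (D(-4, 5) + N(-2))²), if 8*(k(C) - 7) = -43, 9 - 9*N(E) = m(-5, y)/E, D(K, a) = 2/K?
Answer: √2362/36 ≈ 1.3500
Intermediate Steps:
N(E) = 1 + 1/(9*E) (N(E) = 1 - (-1)/(9*E) = 1 + 1/(9*E))
k(C) = 13/8 (k(C) = 7 + (⅛)*(-43) = 7 - 43/8 = 13/8)
√(k(-44) + (D(-4, 5) + N(-2))²) = √(13/8 + (2/(-4) + (⅑ - 2)/(-2))²) = √(13/8 + (2*(-¼) - ½*(-17/9))²) = √(13/8 + (-½ + 17/18)²) = √(13/8 + (4/9)²) = √(13/8 + 16/81) = √(1181/648) = √2362/36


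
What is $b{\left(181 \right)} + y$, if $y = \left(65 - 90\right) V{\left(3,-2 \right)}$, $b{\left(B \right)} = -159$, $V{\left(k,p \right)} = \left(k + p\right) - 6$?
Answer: $-34$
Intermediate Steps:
$V{\left(k,p \right)} = -6 + k + p$
$y = 125$ ($y = \left(65 - 90\right) \left(-6 + 3 - 2\right) = \left(-25\right) \left(-5\right) = 125$)
$b{\left(181 \right)} + y = -159 + 125 = -34$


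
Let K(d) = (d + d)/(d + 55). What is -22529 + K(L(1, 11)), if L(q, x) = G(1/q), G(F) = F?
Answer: -630811/28 ≈ -22529.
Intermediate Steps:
L(q, x) = 1/q
K(d) = 2*d/(55 + d) (K(d) = (2*d)/(55 + d) = 2*d/(55 + d))
-22529 + K(L(1, 11)) = -22529 + 2/(1*(55 + 1/1)) = -22529 + 2*1/(55 + 1) = -22529 + 2*1/56 = -22529 + 2*1*(1/56) = -22529 + 1/28 = -630811/28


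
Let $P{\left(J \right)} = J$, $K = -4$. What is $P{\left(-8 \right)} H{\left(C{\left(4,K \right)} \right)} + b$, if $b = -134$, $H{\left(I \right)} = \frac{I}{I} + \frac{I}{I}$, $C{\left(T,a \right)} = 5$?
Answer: $-150$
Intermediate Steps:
$H{\left(I \right)} = 2$ ($H{\left(I \right)} = 1 + 1 = 2$)
$P{\left(-8 \right)} H{\left(C{\left(4,K \right)} \right)} + b = \left(-8\right) 2 - 134 = -16 - 134 = -150$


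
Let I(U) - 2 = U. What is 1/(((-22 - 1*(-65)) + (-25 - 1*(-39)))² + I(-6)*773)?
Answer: 1/157 ≈ 0.0063694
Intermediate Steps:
I(U) = 2 + U
1/(((-22 - 1*(-65)) + (-25 - 1*(-39)))² + I(-6)*773) = 1/(((-22 - 1*(-65)) + (-25 - 1*(-39)))² + (2 - 6)*773) = 1/(((-22 + 65) + (-25 + 39))² - 4*773) = 1/((43 + 14)² - 3092) = 1/(57² - 3092) = 1/(3249 - 3092) = 1/157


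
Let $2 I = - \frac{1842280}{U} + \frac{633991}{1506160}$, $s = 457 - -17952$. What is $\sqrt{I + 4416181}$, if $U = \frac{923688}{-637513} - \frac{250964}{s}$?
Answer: $\frac{7 \sqrt{101463551911013192386090720825170715330}}{33323222351641480} \approx 2116.0$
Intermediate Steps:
$s = 18409$ ($s = 457 + 17952 = 18409$)
$U = - \frac{176996984924}{11735976817}$ ($U = \frac{923688}{-637513} - \frac{250964}{18409} = 923688 \left(- \frac{1}{637513}\right) - \frac{250964}{18409} = - \frac{923688}{637513} - \frac{250964}{18409} = - \frac{176996984924}{11735976817} \approx -15.082$)
$I = \frac{8141182588802853288321}{133292889406565920}$ ($I = \frac{- \frac{1842280}{- \frac{176996984924}{11735976817}} + \frac{633991}{1506160}}{2} = \frac{\left(-1842280\right) \left(- \frac{11735976817}{176996984924}\right) + 633991 \cdot \frac{1}{1506160}}{2} = \frac{\frac{5405238842605690}{44249246231} + \frac{633991}{1506160}}{2} = \frac{1}{2} \cdot \frac{8141182588802853288321}{66646444703282960} = \frac{8141182588802853288321}{133292889406565920} \approx 61077.0$)
$\sqrt{I + 4416181} = \sqrt{\frac{8141182588802853288321}{133292889406565920} + 4416181} = \sqrt{\frac{596786708221180544439841}{133292889406565920}} = \frac{7 \sqrt{101463551911013192386090720825170715330}}{33323222351641480}$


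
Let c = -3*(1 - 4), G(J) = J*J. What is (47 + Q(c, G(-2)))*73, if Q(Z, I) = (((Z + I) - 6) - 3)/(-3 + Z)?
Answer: 10439/3 ≈ 3479.7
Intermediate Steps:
G(J) = J**2
c = 9 (c = -3*(-3) = 9)
Q(Z, I) = (-9 + I + Z)/(-3 + Z) (Q(Z, I) = (((I + Z) - 6) - 3)/(-3 + Z) = ((-6 + I + Z) - 3)/(-3 + Z) = (-9 + I + Z)/(-3 + Z))
(47 + Q(c, G(-2)))*73 = (47 + (-9 + (-2)**2 + 9)/(-3 + 9))*73 = (47 + (-9 + 4 + 9)/6)*73 = (47 + (1/6)*4)*73 = (47 + 2/3)*73 = (143/3)*73 = 10439/3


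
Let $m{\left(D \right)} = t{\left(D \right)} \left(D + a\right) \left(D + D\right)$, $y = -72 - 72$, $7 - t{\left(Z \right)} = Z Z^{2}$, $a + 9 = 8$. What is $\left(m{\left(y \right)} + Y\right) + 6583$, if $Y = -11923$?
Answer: $124694978820$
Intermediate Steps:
$a = -1$ ($a = -9 + 8 = -1$)
$t{\left(Z \right)} = 7 - Z^{3}$ ($t{\left(Z \right)} = 7 - Z Z^{2} = 7 - Z^{3}$)
$y = -144$
$m{\left(D \right)} = 2 D \left(-1 + D\right) \left(7 - D^{3}\right)$ ($m{\left(D \right)} = \left(7 - D^{3}\right) \left(D - 1\right) \left(D + D\right) = \left(7 - D^{3}\right) \left(-1 + D\right) 2 D = \left(7 - D^{3}\right) 2 D \left(-1 + D\right) = 2 D \left(-1 + D\right) \left(7 - D^{3}\right)$)
$\left(m{\left(y \right)} + Y\right) + 6583 = \left(\left(-2\right) \left(-144\right) \left(-1 - 144\right) \left(-7 + \left(-144\right)^{3}\right) - 11923\right) + 6583 = \left(\left(-2\right) \left(-144\right) \left(-145\right) \left(-7 - 2985984\right) - 11923\right) + 6583 = \left(\left(-2\right) \left(-144\right) \left(-145\right) \left(-2985991\right) - 11923\right) + 6583 = \left(124694984160 - 11923\right) + 6583 = 124694972237 + 6583 = 124694978820$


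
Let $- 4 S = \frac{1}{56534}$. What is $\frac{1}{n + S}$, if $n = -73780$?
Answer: $- \frac{226136}{16684314081} \approx -1.3554 \cdot 10^{-5}$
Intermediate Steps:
$S = - \frac{1}{226136}$ ($S = - \frac{1}{4 \cdot 56534} = \left(- \frac{1}{4}\right) \frac{1}{56534} = - \frac{1}{226136} \approx -4.4221 \cdot 10^{-6}$)
$\frac{1}{n + S} = \frac{1}{-73780 - \frac{1}{226136}} = \frac{1}{- \frac{16684314081}{226136}} = - \frac{226136}{16684314081}$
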